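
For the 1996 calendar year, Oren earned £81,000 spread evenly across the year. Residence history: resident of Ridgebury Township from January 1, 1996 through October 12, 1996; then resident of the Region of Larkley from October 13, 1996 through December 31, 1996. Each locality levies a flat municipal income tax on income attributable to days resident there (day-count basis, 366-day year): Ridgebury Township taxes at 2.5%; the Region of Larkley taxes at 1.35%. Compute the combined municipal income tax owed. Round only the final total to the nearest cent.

Ridgebury Township, January 1 – October 12, 1996: 286 days → £81,000 × 2.5% × 286/366 = £1,582.3770
The Region of Larkley, October 13 – December 31, 1996: 80 days → £81,000 × 1.35% × 80/366 = £239.0164
Total = £1,821.3934

£1,821.39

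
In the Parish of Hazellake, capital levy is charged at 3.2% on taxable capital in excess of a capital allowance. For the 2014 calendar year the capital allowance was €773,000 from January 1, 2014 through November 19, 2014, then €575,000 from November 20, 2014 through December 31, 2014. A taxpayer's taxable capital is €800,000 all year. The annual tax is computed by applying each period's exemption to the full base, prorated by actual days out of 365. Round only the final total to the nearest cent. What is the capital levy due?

January 1 – November 19, 2014: 323 days, exemption €773,000 → (€800,000 − €773,000) × 3.2% × 323/365 = €764.5808
November 20 – December 31, 2014: 42 days, exemption €575,000 → (€800,000 − €575,000) × 3.2% × 42/365 = €828.4932
Total = €1,593.0740

€1,593.07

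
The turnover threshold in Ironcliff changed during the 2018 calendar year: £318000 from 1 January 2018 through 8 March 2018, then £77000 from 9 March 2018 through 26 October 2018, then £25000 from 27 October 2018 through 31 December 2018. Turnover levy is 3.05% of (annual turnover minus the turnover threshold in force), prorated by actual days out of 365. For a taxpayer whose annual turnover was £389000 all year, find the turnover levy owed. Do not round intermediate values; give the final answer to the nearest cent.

1 January – 8 March 2018: 67 days, exemption £318000 → (£389000 − £318000) × 3.05% × 67/365 = £397.5027
9 March – 26 October 2018: 232 days, exemption £77000 → (£389000 − £77000) × 3.05% × 232/365 = £6048.5260
27 October – 31 December 2018: 66 days, exemption £25000 → (£389000 − £25000) × 3.05% × 66/365 = £2007.4849
Total = £8453.5137

£8453.51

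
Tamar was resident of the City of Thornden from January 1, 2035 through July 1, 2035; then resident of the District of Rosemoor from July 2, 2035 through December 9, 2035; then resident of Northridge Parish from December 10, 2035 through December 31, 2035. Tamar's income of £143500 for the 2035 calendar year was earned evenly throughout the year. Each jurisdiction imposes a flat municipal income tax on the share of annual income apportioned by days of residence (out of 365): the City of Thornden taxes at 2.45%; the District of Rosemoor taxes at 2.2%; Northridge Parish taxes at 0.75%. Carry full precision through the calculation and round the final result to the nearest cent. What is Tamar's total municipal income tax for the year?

£3210.47

The City of Thornden, January 1 – July 1, 2035: 182 days → £143500 × 2.45% × 182/365 = £1753.0589
The District of Rosemoor, July 2 – December 9, 2035: 161 days → £143500 × 2.2% × 161/365 = £1392.5397
Northridge Parish, December 10 – December 31, 2035: 22 days → £143500 × 0.75% × 22/365 = £64.8699
Total = £3210.4685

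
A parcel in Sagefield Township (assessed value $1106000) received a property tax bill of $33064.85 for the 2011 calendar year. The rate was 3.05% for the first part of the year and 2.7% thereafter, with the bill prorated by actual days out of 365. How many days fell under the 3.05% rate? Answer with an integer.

302 days

Let d = days at the first rate; then 365 − d days at the second rate.
$1106000 × [3.05%·d + 2.7%·(365−d)] / 365 = $33064.85
Solving gives d = 302, so the new rate took effect on October 30, 2011.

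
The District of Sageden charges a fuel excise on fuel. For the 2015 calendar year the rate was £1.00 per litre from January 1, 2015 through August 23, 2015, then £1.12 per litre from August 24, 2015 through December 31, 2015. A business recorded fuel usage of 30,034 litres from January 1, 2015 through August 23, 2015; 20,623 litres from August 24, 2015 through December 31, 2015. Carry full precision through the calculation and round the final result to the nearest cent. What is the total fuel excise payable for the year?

January 1 – August 23, 2015: 30,034 litres at £1.00/litre → £30034.00
August 24 – December 31, 2015: 20,623 litres at £1.12/litre → £23097.76

£53131.76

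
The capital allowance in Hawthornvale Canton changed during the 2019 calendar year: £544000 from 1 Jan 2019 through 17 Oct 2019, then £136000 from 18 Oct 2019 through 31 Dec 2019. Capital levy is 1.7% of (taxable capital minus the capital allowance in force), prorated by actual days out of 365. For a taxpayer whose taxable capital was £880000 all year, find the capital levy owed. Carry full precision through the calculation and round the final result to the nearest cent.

£7137.21

1 Jan – 17 Oct 2019: 290 days, exemption £544000 → (£880000 − £544000) × 1.7% × 290/365 = £4538.3014
18 Oct – 31 Dec 2019: 75 days, exemption £136000 → (£880000 − £136000) × 1.7% × 75/365 = £2598.9041
Total = £7137.2055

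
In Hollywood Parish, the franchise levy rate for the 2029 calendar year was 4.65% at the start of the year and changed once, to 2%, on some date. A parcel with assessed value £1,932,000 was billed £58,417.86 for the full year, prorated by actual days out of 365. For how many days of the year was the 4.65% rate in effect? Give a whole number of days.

141 days

Let d = days at the first rate; then 365 − d days at the second rate.
£1,932,000 × [4.65%·d + 2%·(365−d)] / 365 = £58,417.86
Solving gives d = 141, so the new rate took effect on 22 May 2029.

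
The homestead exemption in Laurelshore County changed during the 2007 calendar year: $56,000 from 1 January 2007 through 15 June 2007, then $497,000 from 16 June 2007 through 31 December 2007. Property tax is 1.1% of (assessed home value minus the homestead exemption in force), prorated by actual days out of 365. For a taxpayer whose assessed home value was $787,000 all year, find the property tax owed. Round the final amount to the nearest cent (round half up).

1 January – 15 June 2007: 166 days, exemption $56,000 → ($787,000 − $56,000) × 1.1% × 166/365 = $3,657.0027
16 June – 31 December 2007: 199 days, exemption $497,000 → ($787,000 − $497,000) × 1.1% × 199/365 = $1,739.2055
Total = $5,396.2082

$5,396.21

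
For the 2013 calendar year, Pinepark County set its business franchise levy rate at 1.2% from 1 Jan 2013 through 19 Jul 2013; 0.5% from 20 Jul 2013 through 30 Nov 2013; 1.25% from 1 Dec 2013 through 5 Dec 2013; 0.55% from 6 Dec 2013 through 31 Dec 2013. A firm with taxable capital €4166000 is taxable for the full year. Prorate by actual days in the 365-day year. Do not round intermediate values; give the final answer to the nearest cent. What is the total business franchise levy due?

1 Jan – 19 Jul 2013: 200 days at 1.2% → €4166000 × 1.2% × 200/365 = €27392.8767
20 Jul – 30 Nov 2013: 134 days at 0.5% → €4166000 × 0.5% × 134/365 = €7647.1781
1 Dec – 5 Dec 2013: 5 days at 1.25% → €4166000 × 1.25% × 5/365 = €713.3562
6 Dec – 31 Dec 2013: 26 days at 0.55% → €4166000 × 0.55% × 26/365 = €1632.1589
Total = €37385.5699

€37385.57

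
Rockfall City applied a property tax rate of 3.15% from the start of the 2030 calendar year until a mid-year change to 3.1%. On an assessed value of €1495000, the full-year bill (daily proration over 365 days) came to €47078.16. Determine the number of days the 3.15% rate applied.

358 days

Let d = days at the first rate; then 365 − d days at the second rate.
€1495000 × [3.15%·d + 3.1%·(365−d)] / 365 = €47078.16
Solving gives d = 358, so the new rate took effect on 25 Dec 2030.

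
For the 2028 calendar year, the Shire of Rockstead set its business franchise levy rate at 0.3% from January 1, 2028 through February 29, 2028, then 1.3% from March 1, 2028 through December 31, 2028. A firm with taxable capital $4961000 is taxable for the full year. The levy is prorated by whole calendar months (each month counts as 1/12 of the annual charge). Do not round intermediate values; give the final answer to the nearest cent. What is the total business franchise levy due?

January 1 – February 29, 2028: 2 months at 0.3% → $4961000 × 0.3% × 2/12 = $2480.5000
March 1 – December 31, 2028: 10 months at 1.3% → $4961000 × 1.3% × 10/12 = $53744.1667
Total = $56224.6667

$56224.67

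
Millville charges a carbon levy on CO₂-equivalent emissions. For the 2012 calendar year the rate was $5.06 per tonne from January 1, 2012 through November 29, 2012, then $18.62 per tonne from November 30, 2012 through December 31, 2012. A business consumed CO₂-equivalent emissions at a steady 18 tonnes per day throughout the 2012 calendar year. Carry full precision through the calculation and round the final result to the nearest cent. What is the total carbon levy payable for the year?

January 1 – November 29, 2012: 334 days × 18 tonnes/day = 6,012 tonnes at $5.06/tonne → $30,420.72
November 30 – December 31, 2012: 32 days × 18 tonnes/day = 576 tonnes at $18.62/tonne → $10,725.12

$41,145.84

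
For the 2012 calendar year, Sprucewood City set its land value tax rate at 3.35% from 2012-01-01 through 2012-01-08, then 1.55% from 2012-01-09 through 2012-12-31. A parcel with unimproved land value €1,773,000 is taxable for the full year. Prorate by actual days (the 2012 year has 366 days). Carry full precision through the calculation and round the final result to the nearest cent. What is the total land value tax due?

€28,179.07

2012-01-01 to 2012-01-08: 8 days at 3.35% → €1,773,000 × 3.35% × 8/366 = €1,298.2623
2012-01-09 to 2012-12-31: 358 days at 1.55% → €1,773,000 × 1.55% × 358/366 = €26,880.8115
Total = €28,179.0738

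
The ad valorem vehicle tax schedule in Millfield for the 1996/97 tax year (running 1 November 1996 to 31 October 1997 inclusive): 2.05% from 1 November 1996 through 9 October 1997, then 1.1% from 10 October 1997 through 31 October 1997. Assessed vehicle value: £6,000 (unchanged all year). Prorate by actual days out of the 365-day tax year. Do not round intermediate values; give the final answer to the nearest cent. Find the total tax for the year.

£119.56

1 November 1996 – 9 October 1997: 343 days at 2.05% → £6,000 × 2.05% × 343/365 = £115.5863
10 October – 31 October 1997: 22 days at 1.1% → £6,000 × 1.1% × 22/365 = £3.9781
Total = £119.5644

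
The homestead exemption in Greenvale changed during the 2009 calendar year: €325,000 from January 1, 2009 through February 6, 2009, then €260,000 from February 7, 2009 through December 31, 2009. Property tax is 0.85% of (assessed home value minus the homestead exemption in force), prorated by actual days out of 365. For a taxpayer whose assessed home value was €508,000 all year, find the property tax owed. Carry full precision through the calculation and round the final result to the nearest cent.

January 1 – February 6, 2009: 37 days, exemption €325,000 → (€508,000 − €325,000) × 0.85% × 37/365 = €157.6808
February 7 – December 31, 2009: 328 days, exemption €260,000 → (€508,000 − €260,000) × 0.85% × 328/365 = €1,894.3123
Total = €2,051.9932

€2,051.99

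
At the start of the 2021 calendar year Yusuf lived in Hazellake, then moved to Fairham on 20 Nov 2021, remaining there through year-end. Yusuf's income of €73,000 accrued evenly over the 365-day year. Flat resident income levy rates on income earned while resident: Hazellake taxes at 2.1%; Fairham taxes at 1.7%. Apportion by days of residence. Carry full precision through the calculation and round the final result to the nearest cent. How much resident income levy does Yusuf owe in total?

Hazellake, 1 Jan – 19 Nov 2021: 323 days → €73,000 × 2.1% × 323/365 = €1,356.6000
Fairham, 20 Nov – 31 Dec 2021: 42 days → €73,000 × 1.7% × 42/365 = €142.8000
Total = €1,499.4000

€1,499.40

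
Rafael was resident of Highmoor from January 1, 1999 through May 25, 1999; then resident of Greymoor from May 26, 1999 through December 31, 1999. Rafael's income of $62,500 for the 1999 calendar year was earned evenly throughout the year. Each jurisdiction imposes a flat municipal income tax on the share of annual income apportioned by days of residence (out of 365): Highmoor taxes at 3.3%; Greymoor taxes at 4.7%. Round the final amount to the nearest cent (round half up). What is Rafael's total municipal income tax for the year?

Highmoor, January 1 – May 25, 1999: 145 days → $62,500 × 3.3% × 145/365 = $819.3493
Greymoor, May 26 – December 31, 1999: 220 days → $62,500 × 4.7% × 220/365 = $1,770.5479
Total = $2,589.8973

$2,589.90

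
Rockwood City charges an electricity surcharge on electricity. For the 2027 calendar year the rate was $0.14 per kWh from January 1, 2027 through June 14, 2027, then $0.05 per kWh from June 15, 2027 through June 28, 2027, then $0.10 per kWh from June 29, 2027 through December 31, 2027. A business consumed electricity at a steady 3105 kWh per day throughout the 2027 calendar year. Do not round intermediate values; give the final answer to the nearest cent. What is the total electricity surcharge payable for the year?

$131,652.00

January 1 – June 14, 2027: 165 days × 3105 kWh/day = 512,325 kWh at $0.14/kWh → $71,725.50
June 15 – June 28, 2027: 14 days × 3105 kWh/day = 43,470 kWh at $0.05/kWh → $2,173.50
June 29 – December 31, 2027: 186 days × 3105 kWh/day = 577,530 kWh at $0.10/kWh → $57,753.00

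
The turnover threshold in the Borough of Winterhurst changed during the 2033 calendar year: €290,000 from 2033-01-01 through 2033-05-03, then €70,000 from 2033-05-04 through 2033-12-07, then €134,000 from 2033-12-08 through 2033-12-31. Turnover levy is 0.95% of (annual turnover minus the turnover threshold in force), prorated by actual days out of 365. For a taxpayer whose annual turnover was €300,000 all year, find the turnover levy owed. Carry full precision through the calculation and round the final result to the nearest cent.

2033-01-01 to 2033-05-03: 123 days, exemption €290,000 → (€300,000 − €290,000) × 0.95% × 123/365 = €32.0137
2033-05-04 to 2033-12-07: 218 days, exemption €70,000 → (€300,000 − €70,000) × 0.95% × 218/365 = €1,305.0137
2033-12-08 to 2033-12-31: 24 days, exemption €134,000 → (€300,000 − €134,000) × 0.95% × 24/365 = €103.6932
Total = €1,440.7205

€1,440.72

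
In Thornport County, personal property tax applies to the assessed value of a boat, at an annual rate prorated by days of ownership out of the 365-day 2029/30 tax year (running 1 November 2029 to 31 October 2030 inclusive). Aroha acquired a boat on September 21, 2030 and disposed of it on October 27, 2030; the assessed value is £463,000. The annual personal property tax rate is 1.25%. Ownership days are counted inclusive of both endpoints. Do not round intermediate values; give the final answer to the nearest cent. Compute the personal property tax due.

£586.68

Days held (September 21 – October 27, 2030): 37 out of 365
Tax = £463,000 × 1.25% × 37/365 = £586.6781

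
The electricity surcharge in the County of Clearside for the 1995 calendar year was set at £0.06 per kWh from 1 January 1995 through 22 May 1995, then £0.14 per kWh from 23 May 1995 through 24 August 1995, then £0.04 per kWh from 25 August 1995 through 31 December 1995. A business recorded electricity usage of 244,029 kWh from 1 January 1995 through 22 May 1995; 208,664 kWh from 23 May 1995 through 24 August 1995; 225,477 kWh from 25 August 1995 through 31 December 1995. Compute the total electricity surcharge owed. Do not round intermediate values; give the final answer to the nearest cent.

£52,873.78

1 January – 22 May 1995: 244,029 kWh at £0.06/kWh → £14,641.74
23 May – 24 August 1995: 208,664 kWh at £0.14/kWh → £29,212.96
25 August – 31 December 1995: 225,477 kWh at £0.04/kWh → £9,019.08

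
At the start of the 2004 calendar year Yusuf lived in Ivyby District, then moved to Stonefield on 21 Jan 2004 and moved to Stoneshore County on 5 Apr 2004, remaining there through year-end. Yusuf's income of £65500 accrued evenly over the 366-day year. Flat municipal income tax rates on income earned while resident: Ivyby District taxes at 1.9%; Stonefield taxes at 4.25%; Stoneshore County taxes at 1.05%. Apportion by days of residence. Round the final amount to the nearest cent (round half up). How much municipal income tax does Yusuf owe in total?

Ivyby District, 1 Jan – 20 Jan 2004: 20 days → £65500 × 1.9% × 20/366 = £68.0055
Stonefield, 21 Jan – 4 Apr 2004: 75 days → £65500 × 4.25% × 75/366 = £570.4406
Stoneshore County, 5 Apr – 31 Dec 2004: 271 days → £65500 × 1.05% × 271/366 = £509.2357
Total = £1147.6817

£1147.68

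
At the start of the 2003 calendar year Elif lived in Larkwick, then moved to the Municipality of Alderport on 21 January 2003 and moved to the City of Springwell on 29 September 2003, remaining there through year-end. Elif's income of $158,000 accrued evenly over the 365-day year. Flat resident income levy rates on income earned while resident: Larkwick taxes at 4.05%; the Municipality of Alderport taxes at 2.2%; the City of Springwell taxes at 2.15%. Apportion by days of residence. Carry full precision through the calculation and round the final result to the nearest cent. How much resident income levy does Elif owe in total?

$3,615.82

Larkwick, 1 January – 20 January 2003: 20 days → $158,000 × 4.05% × 20/365 = $350.6301
The Municipality of Alderport, 21 January – 28 September 2003: 251 days → $158,000 × 2.2% × 251/365 = $2,390.3452
The City of Springwell, 29 September – 31 December 2003: 94 days → $158,000 × 2.15% × 94/365 = $874.8438
Total = $3,615.8192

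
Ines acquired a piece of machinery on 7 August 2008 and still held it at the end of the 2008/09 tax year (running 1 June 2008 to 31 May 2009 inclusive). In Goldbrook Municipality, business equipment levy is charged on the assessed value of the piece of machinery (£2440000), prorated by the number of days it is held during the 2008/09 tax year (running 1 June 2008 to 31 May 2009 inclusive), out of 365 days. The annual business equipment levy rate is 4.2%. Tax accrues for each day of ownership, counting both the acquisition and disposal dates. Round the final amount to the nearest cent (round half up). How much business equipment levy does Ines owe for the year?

Days held (7 August 2008 – 31 May 2009): 298 out of 365
Tax = £2440000 × 4.2% × 298/365 = £83668.6027

£83668.60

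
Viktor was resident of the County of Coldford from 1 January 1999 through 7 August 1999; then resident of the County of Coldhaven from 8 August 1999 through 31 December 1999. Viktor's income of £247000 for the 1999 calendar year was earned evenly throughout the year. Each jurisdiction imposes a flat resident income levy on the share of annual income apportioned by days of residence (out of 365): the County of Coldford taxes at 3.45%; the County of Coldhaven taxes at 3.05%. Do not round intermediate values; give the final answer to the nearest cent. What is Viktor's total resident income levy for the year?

The County of Coldford, 1 January – 7 August 1999: 219 days → £247000 × 3.45% × 219/365 = £5112.9000
The County of Coldhaven, 8 August – 31 December 1999: 146 days → £247000 × 3.05% × 146/365 = £3013.4000
Total = £8126.3000

£8126.30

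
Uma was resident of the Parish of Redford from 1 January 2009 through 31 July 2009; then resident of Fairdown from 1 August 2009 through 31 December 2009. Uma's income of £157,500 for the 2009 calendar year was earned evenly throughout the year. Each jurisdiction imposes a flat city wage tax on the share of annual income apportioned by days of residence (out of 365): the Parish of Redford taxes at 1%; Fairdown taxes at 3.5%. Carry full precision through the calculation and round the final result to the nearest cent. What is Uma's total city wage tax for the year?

The Parish of Redford, 1 January – 31 July 2009: 212 days → £157,500 × 1% × 212/365 = £914.7945
Fairdown, 1 August – 31 December 2009: 153 days → £157,500 × 3.5% × 153/365 = £2,310.7192
Total = £3,225.5137

£3,225.51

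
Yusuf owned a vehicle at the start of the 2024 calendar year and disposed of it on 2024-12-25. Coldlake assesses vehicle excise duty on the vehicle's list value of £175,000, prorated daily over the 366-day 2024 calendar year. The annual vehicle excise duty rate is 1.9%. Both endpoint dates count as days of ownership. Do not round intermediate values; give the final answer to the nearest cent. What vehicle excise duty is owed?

£3,270.49

Days held (2024-01-01 to 2024-12-25): 360 out of 366
Tax = £175,000 × 1.9% × 360/366 = £3,270.4918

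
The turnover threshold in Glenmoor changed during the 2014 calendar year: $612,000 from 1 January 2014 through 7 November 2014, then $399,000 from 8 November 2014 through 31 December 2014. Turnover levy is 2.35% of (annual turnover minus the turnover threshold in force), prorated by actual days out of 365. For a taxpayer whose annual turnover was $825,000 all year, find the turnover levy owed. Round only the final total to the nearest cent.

$5,746.04

1 January – 7 November 2014: 311 days, exemption $612,000 → ($825,000 − $612,000) × 2.35% × 311/365 = $4,264.9603
8 November – 31 December 2014: 54 days, exemption $399,000 → ($825,000 − $399,000) × 2.35% × 54/365 = $1,481.0795
Total = $5,746.0397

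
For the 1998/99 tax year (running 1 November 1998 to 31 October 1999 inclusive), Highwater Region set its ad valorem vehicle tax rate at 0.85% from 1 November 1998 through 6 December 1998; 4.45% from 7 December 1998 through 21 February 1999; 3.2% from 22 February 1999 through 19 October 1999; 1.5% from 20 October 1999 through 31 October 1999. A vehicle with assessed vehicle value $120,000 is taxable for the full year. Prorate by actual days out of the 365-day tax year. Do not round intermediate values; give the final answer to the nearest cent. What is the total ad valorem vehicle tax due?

1 November – 6 December 1998: 36 days at 0.85% → $120,000 × 0.85% × 36/365 = $100.6027
7 December 1998 – 21 February 1999: 77 days at 4.45% → $120,000 × 4.45% × 77/365 = $1,126.5205
22 February – 19 October 1999: 240 days at 3.2% → $120,000 × 3.2% × 240/365 = $2,524.9315
20 October – 31 October 1999: 12 days at 1.5% → $120,000 × 1.5% × 12/365 = $59.1781
Total = $3,811.2329

$3,811.23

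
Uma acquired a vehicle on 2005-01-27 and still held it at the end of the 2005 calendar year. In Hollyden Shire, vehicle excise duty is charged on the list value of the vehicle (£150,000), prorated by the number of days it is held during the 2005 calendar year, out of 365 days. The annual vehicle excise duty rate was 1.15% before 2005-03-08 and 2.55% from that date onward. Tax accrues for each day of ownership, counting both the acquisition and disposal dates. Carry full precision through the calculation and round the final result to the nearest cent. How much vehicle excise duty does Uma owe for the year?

2005-01-27 to 2005-03-07: 40 days at 1.15% → £150,000 × 1.15% × 40/365 = £189.0411
2005-03-08 to 2005-12-31: 299 days at 2.55% → £150,000 × 2.55% × 299/365 = £3,133.3562
Total = £3,322.3973

£3,322.40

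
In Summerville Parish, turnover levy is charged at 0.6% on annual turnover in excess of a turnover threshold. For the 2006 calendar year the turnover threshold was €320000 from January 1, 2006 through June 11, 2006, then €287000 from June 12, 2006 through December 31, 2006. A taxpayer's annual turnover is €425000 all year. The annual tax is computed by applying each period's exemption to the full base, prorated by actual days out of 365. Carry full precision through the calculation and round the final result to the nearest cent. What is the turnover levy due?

January 1 – June 11, 2006: 162 days, exemption €320000 → (€425000 − €320000) × 0.6% × 162/365 = €279.6164
June 12 – December 31, 2006: 203 days, exemption €287000 → (€425000 − €287000) × 0.6% × 203/365 = €460.5041
Total = €740.1205

€740.12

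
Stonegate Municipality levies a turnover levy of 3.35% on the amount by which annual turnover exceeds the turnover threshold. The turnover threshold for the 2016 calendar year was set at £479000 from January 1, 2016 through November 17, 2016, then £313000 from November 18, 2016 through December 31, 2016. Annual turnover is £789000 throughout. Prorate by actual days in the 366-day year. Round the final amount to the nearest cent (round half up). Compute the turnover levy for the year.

£11053.54

January 1 – November 17, 2016: 322 days, exemption £479000 → (£789000 − £479000) × 3.35% × 322/366 = £9136.5301
November 18 – December 31, 2016: 44 days, exemption £313000 → (£789000 − £313000) × 3.35% × 44/366 = £1917.0055
Total = £11053.5355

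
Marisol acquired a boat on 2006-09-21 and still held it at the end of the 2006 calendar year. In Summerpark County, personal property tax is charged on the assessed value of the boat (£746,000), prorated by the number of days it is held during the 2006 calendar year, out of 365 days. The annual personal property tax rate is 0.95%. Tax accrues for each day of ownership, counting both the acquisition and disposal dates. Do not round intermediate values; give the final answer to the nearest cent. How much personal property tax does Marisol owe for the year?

Days held (2006-09-21 to 2006-12-31): 102 out of 365
Tax = £746,000 × 0.95% × 102/365 = £1,980.4767

£1,980.48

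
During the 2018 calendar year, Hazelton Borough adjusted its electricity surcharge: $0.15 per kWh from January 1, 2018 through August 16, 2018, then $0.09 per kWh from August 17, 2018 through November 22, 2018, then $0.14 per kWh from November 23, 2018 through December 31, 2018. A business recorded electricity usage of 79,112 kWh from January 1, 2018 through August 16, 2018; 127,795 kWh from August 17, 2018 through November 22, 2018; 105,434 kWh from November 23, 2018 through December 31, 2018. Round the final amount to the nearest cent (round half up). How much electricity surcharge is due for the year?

January 1 – August 16, 2018: 79,112 kWh at $0.15/kWh → $11,866.80
August 17 – November 22, 2018: 127,795 kWh at $0.09/kWh → $11,501.55
November 23 – December 31, 2018: 105,434 kWh at $0.14/kWh → $14,760.76

$38,129.11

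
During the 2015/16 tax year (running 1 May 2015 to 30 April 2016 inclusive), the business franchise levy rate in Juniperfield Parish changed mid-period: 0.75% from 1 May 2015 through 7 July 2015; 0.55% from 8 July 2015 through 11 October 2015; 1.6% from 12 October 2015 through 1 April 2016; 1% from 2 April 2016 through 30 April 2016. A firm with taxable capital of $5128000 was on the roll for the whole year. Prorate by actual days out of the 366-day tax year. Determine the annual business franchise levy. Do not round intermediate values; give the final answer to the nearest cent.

$57388.77

1 May – 7 July 2015: 68 days at 0.75% → $5128000 × 0.75% × 68/366 = $7145.5738
8 July – 11 October 2015: 96 days at 0.55% → $5128000 × 0.55% × 96/366 = $7397.7705
12 October 2015 – 1 April 2016: 173 days at 1.6% → $5128000 × 1.6% × 173/366 = $38782.2514
2 April – 30 April 2016: 29 days at 1% → $5128000 × 1% × 29/366 = $4063.1694
Total = $57388.7650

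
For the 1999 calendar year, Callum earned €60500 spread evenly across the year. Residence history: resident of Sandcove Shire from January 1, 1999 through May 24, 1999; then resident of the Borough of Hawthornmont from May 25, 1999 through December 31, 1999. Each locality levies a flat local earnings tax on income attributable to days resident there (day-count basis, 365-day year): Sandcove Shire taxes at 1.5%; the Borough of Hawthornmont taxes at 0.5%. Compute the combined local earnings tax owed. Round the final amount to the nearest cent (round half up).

Sandcove Shire, January 1 – May 24, 1999: 144 days → €60500 × 1.5% × 144/365 = €358.0274
The Borough of Hawthornmont, May 25 – December 31, 1999: 221 days → €60500 × 0.5% × 221/365 = €183.1575
Total = €541.1849

€541.18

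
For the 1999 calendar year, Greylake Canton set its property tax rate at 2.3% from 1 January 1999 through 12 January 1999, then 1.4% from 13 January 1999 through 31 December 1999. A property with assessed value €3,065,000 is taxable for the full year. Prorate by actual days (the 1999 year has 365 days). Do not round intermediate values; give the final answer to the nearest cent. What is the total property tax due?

1 January – 12 January 1999: 12 days at 2.3% → €3,065,000 × 2.3% × 12/365 = €2,317.6438
13 January – 31 December 1999: 353 days at 1.4% → €3,065,000 × 1.4% × 353/365 = €41,499.2603
Total = €43,816.9041

€43,816.90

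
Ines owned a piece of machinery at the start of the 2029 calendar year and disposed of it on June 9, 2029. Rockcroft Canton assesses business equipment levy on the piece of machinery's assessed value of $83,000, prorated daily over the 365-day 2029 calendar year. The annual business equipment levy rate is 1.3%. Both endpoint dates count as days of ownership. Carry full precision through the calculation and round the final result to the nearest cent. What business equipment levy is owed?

$472.99

Days held (January 1 – June 9, 2029): 160 out of 365
Tax = $83,000 × 1.3% × 160/365 = $472.9863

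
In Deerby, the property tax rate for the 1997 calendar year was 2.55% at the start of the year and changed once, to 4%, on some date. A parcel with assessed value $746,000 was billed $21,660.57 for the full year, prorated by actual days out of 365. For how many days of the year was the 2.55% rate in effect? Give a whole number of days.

Let d = days at the first rate; then 365 − d days at the second rate.
$746,000 × [2.55%·d + 4%·(365−d)] / 365 = $21,660.57
Solving gives d = 276, so the new rate took effect on 4 October 1997.

276 days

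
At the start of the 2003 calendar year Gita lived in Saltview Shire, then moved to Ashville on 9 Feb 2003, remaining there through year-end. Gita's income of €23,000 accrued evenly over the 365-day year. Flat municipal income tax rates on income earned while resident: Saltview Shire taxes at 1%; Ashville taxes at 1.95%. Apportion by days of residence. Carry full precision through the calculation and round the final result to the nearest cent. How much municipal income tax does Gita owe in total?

€425.15

Saltview Shire, 1 Jan – 8 Feb 2003: 39 days → €23,000 × 1% × 39/365 = €24.5753
Ashville, 9 Feb – 31 Dec 2003: 326 days → €23,000 × 1.95% × 326/365 = €400.5781
Total = €425.1534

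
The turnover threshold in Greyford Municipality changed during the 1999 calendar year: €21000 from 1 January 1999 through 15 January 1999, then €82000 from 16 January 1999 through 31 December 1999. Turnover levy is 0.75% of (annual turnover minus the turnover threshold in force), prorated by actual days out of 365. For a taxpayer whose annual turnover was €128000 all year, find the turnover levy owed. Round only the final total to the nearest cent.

1 January – 15 January 1999: 15 days, exemption €21000 → (€128000 − €21000) × 0.75% × 15/365 = €32.9795
16 January – 31 December 1999: 350 days, exemption €82000 → (€128000 − €82000) × 0.75% × 350/365 = €330.8219
Total = €363.8014

€363.80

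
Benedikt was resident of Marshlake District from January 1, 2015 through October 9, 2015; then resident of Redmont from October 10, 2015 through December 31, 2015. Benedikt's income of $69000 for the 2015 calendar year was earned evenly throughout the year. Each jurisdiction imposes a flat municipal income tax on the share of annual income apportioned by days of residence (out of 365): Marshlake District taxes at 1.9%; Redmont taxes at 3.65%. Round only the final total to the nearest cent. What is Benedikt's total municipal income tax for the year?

$1585.58

Marshlake District, January 1 – October 9, 2015: 282 days → $69000 × 1.9% × 282/365 = $1012.8822
Redmont, October 10 – December 31, 2015: 83 days → $69000 × 3.65% × 83/365 = $572.7000
Total = $1585.5822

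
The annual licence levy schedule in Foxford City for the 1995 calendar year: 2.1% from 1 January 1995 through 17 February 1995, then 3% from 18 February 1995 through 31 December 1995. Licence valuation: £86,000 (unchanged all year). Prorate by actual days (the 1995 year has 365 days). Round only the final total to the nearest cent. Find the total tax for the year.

£2,478.21

1 January – 17 February 1995: 48 days at 2.1% → £86,000 × 2.1% × 48/365 = £237.5014
18 February – 31 December 1995: 317 days at 3% → £86,000 × 3% × 317/365 = £2,240.7123
Total = £2,478.2137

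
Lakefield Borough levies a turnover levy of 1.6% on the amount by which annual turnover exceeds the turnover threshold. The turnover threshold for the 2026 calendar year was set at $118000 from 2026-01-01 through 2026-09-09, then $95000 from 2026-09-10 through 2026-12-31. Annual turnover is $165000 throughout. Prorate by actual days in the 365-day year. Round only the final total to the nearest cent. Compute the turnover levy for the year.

2026-01-01 to 2026-09-09: 252 days, exemption $118000 → ($165000 − $118000) × 1.6% × 252/365 = $519.1890
2026-09-10 to 2026-12-31: 113 days, exemption $95000 → ($165000 − $95000) × 1.6% × 113/365 = $346.7397
Total = $865.9288

$865.93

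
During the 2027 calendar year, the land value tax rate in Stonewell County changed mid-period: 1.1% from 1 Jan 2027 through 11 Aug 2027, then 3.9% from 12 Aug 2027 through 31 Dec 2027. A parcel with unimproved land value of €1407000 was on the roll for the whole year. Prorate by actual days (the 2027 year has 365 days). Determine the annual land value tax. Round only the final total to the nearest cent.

1 Jan – 11 Aug 2027: 223 days at 1.1% → €1407000 × 1.1% × 223/365 = €9455.8110
12 Aug – 31 Dec 2027: 142 days at 3.9% → €1407000 × 3.9% × 142/365 = €21347.8521
Total = €30803.6630

€30803.66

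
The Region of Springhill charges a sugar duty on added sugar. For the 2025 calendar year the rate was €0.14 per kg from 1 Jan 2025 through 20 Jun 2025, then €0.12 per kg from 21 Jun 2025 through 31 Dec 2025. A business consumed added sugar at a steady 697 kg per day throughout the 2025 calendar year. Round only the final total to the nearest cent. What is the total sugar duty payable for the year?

1 Jan – 20 Jun 2025: 171 days × 697 kg/day = 119,187 kg at €0.14/kg → €16,686.18
21 Jun – 31 Dec 2025: 194 days × 697 kg/day = 135,218 kg at €0.12/kg → €16,226.16

€32,912.34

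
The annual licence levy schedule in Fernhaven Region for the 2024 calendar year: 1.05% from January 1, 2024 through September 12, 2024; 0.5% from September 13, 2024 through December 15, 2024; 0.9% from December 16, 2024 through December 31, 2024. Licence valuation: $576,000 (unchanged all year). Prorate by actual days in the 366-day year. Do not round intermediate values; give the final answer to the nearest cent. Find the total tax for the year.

$5,196.59

January 1 – September 12, 2024: 256 days at 1.05% → $576,000 × 1.05% × 256/366 = $4,230.2951
September 13 – December 15, 2024: 94 days at 0.5% → $576,000 × 0.5% × 94/366 = $739.6721
December 16 – December 31, 2024: 16 days at 0.9% → $576,000 × 0.9% × 16/366 = $226.6230
Total = $5,196.5902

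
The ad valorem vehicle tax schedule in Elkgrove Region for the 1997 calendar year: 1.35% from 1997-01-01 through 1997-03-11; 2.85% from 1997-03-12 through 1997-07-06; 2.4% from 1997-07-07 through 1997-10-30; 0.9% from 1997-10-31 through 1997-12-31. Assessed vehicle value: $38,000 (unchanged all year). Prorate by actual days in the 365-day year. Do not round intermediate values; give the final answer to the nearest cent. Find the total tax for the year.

$793.47

1997-01-01 to 1997-03-11: 70 days at 1.35% → $38,000 × 1.35% × 70/365 = $98.3836
1997-03-12 to 1997-07-06: 117 days at 2.85% → $38,000 × 2.85% × 117/365 = $347.1534
1997-07-07 to 1997-10-30: 116 days at 2.4% → $38,000 × 2.4% × 116/365 = $289.8411
1997-10-31 to 1997-12-31: 62 days at 0.9% → $38,000 × 0.9% × 62/365 = $58.0932
Total = $793.4712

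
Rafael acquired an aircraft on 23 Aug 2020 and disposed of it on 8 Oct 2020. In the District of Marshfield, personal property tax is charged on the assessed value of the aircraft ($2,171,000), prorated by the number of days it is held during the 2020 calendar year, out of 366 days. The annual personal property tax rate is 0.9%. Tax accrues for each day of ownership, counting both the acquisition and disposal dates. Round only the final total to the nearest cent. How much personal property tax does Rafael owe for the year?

$2,509.11

Days held (23 Aug – 8 Oct 2020): 47 out of 366
Tax = $2,171,000 × 0.9% × 47/366 = $2,509.1066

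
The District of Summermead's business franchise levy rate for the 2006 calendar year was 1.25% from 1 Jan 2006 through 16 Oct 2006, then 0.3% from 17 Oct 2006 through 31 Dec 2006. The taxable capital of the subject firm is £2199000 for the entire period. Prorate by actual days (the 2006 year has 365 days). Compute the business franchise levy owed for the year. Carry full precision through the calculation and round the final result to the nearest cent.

1 Jan – 16 Oct 2006: 289 days at 1.25% → £2199000 × 1.25% × 289/365 = £21764.0753
17 Oct – 31 Dec 2006: 76 days at 0.3% → £2199000 × 0.3% × 76/365 = £1373.6219
Total = £23137.6973

£23137.70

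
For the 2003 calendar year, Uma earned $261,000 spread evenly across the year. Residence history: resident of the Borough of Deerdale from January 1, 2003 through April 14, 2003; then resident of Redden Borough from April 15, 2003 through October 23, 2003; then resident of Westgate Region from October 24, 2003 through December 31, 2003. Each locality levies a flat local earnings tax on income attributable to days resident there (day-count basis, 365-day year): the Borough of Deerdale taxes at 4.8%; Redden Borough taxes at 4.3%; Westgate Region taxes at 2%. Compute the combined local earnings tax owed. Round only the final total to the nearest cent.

$10,460.02

The Borough of Deerdale, January 1 – April 14, 2003: 104 days → $261,000 × 4.8% × 104/365 = $3,569.6219
Redden Borough, April 15 – October 23, 2003: 192 days → $261,000 × 4.3% × 192/365 = $5,903.6055
Westgate Region, October 24 – December 31, 2003: 69 days → $261,000 × 2% × 69/365 = $986.7945
Total = $10,460.0219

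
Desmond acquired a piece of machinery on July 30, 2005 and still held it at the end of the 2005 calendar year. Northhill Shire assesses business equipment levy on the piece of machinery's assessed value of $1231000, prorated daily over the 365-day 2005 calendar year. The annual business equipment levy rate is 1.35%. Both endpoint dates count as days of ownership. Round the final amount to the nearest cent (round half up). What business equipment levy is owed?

Days held (July 30 – December 31, 2005): 155 out of 365
Tax = $1231000 × 1.35% × 155/365 = $7057.1712

$7057.17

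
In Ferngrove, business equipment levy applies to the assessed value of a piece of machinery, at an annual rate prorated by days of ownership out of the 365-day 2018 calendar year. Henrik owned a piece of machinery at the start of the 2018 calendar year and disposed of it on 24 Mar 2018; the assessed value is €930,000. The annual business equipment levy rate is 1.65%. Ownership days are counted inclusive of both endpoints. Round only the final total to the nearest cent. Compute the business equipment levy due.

€3,489.41

Days held (1 Jan – 24 Mar 2018): 83 out of 365
Tax = €930,000 × 1.65% × 83/365 = €3,489.4110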